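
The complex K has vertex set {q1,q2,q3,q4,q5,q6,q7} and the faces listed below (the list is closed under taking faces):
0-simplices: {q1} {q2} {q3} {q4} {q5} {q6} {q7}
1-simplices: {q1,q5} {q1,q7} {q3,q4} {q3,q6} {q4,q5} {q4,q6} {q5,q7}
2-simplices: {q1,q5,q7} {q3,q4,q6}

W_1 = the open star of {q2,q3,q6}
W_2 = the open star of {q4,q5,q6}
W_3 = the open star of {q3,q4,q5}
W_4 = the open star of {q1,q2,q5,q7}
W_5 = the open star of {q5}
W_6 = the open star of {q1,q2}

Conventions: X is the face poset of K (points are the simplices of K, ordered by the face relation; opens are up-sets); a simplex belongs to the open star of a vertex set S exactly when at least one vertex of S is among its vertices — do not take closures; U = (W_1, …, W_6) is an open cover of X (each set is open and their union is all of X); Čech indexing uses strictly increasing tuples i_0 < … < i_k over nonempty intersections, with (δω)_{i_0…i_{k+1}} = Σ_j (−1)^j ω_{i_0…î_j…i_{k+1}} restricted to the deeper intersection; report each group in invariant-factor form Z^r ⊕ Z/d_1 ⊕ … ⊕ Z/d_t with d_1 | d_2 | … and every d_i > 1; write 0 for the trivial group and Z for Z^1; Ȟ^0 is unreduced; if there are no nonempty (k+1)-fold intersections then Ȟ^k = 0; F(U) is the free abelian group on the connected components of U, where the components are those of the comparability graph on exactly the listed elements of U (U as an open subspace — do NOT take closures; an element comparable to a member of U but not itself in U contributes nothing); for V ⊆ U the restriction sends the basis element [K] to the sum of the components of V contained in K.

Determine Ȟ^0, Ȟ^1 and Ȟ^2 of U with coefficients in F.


nerve simplices:
  W1={{q2},{q3},{q6},{q3,q4},{q3,q6},{q4,q6},{q3,q4,q6}} W2={{q4},{q5},{q6},{q1,q5},{q3,q4},{q3,q6},{q4,q5},{q4,q6},{q5,q7},{q1,q5,q7},{q3,q4,q6}} W3={{q3},{q4},{q5},{q1,q5},{q3,q4},{q3,q6},{q4,q5},{q4,q6},{q5,q7},{q1,q5,q7},{q3,q4,q6}} W4={{q1},{q2},{q5},{q7},{q1,q5},{q1,q7},{q4,q5},{q5,q7},{q1,q5,q7}} W5={{q5},{q1,q5},{q4,q5},{q5,q7},{q1,q5,q7}} W6={{q1},{q2},{q1,q5},{q1,q7},{q1,q5,q7}}
  W12={{q6},{q3,q4},{q3,q6},{q4,q6},{q3,q4,q6}} W13={{q3},{q3,q4},{q3,q6},{q4,q6},{q3,q4,q6}} W14={{q2}} W16={{q2}} W23={{q4},{q5},{q1,q5},{q3,q4},{q3,q6},{q4,q5},{q4,q6},{q5,q7},{q1,q5,q7},{q3,q4,q6}} W24={{q5},{q1,q5},{q4,q5},{q5,q7},{q1,q5,q7}} W25={{q5},{q1,q5},{q4,q5},{q5,q7},{q1,q5,q7}} W26={{q1,q5},{q1,q5,q7}} W34={{q5},{q1,q5},{q4,q5},{q5,q7},{q1,q5,q7}} W35={{q5},{q1,q5},{q4,q5},{q5,q7},{q1,q5,q7}} W36={{q1,q5},{q1,q5,q7}} W45={{q5},{q1,q5},{q4,q5},{q5,q7},{q1,q5,q7}} W46={{q1},{q2},{q1,q5},{q1,q7},{q1,q5,q7}} W56={{q1,q5},{q1,q5,q7}}
  W123={{q3,q4},{q3,q6},{q4,q6},{q3,q4,q6}} W146={{q2}} W234={{q5},{q1,q5},{q4,q5},{q5,q7},{q1,q5,q7}} W235={{q5},{q1,q5},{q4,q5},{q5,q7},{q1,q5,q7}} W236={{q1,q5},{q1,q5,q7}} W245={{q5},{q1,q5},{q4,q5},{q5,q7},{q1,q5,q7}} W246={{q1,q5},{q1,q5,q7}} W256={{q1,q5},{q1,q5,q7}} W345={{q5},{q1,q5},{q4,q5},{q5,q7},{q1,q5,q7}} W346={{q1,q5},{q1,q5,q7}} W356={{q1,q5},{q1,q5,q7}} W456={{q1,q5},{q1,q5,q7}}
  W2345={{q5},{q1,q5},{q4,q5},{q5,q7},{q1,q5,q7}} W2346={{q1,q5},{q1,q5,q7}} W2356={{q1,q5},{q1,q5,q7}} W2456={{q1,q5},{q1,q5,q7}} W3456={{q1,q5},{q1,q5,q7}}
  W23456={{q1,q5},{q1,q5,q7}}
components per intersection:
  W1: {{q2}} {{q3},{q6},{q3,q4},{q3,q6},{q4,q6},{q3,q4,q6}}
  W2: {{q4},{q5},{q6},{q1,q5},{q3,q4},{q3,q6},{q4,q5},{q4,q6},{q5,q7},{q1,q5,q7},{q3,q4,q6}}
  W3: {{q3},{q4},{q5},{q1,q5},{q3,q4},{q3,q6},{q4,q5},{q4,q6},{q5,q7},{q1,q5,q7},{q3,q4,q6}}
  W4: {{q1},{q5},{q7},{q1,q5},{q1,q7},{q4,q5},{q5,q7},{q1,q5,q7}} {{q2}}
  W5: {{q5},{q1,q5},{q4,q5},{q5,q7},{q1,q5,q7}}
  W6: {{q1},{q1,q5},{q1,q7},{q1,q5,q7}} {{q2}}
  W12: {{q6},{q3,q4},{q3,q6},{q4,q6},{q3,q4,q6}}
  W13: {{q3},{q3,q4},{q3,q6},{q4,q6},{q3,q4,q6}}
  W14: {{q2}}
  W16: {{q2}}
  W23: {{q4},{q5},{q1,q5},{q3,q4},{q3,q6},{q4,q5},{q4,q6},{q5,q7},{q1,q5,q7},{q3,q4,q6}}
  W24: {{q5},{q1,q5},{q4,q5},{q5,q7},{q1,q5,q7}}
  W25: {{q5},{q1,q5},{q4,q5},{q5,q7},{q1,q5,q7}}
  W26: {{q1,q5},{q1,q5,q7}}
  W34: {{q5},{q1,q5},{q4,q5},{q5,q7},{q1,q5,q7}}
  W35: {{q5},{q1,q5},{q4,q5},{q5,q7},{q1,q5,q7}}
  W36: {{q1,q5},{q1,q5,q7}}
  W45: {{q5},{q1,q5},{q4,q5},{q5,q7},{q1,q5,q7}}
  W46: {{q1},{q1,q5},{q1,q7},{q1,q5,q7}} {{q2}}
  W56: {{q1,q5},{q1,q5,q7}}
  W123: {{q3,q4},{q3,q6},{q4,q6},{q3,q4,q6}}
  W146: {{q2}}
  W234: {{q5},{q1,q5},{q4,q5},{q5,q7},{q1,q5,q7}}
  W235: {{q5},{q1,q5},{q4,q5},{q5,q7},{q1,q5,q7}}
  W236: {{q1,q5},{q1,q5,q7}}
  W245: {{q5},{q1,q5},{q4,q5},{q5,q7},{q1,q5,q7}}
  W246: {{q1,q5},{q1,q5,q7}}
  W256: {{q1,q5},{q1,q5,q7}}
  W345: {{q5},{q1,q5},{q4,q5},{q5,q7},{q1,q5,q7}}
  W346: {{q1,q5},{q1,q5,q7}}
  W356: {{q1,q5},{q1,q5,q7}}
  W456: {{q1,q5},{q1,q5,q7}}
  W2345: {{q5},{q1,q5},{q4,q5},{q5,q7},{q1,q5,q7}}
  W2346: {{q1,q5},{q1,q5,q7}}
  W2356: {{q1,q5},{q1,q5,q7}}
  W2456: {{q1,q5},{q1,q5,q7}}
  W3456: {{q1,q5},{q1,q5,q7}}
  W23456: {{q1,q5},{q1,q5,q7}}
C dims 9,15,12,5; δ0: rk 7, SNF 1^7; δ1: rk 8, SNF 1^8; δ2: rk 4, SNF 1^4
degree 0: 9−7−0 = 2 → Ȟ^0 ≅ Z^2
degree 1: 15−8−7 = 0 → Ȟ^1 ≅ 0
degree 2: 12−4−8 = 0 → Ȟ^2 ≅ 0

Ȟ^0 = Z^2,  Ȟ^1 = 0,  Ȟ^2 = 0


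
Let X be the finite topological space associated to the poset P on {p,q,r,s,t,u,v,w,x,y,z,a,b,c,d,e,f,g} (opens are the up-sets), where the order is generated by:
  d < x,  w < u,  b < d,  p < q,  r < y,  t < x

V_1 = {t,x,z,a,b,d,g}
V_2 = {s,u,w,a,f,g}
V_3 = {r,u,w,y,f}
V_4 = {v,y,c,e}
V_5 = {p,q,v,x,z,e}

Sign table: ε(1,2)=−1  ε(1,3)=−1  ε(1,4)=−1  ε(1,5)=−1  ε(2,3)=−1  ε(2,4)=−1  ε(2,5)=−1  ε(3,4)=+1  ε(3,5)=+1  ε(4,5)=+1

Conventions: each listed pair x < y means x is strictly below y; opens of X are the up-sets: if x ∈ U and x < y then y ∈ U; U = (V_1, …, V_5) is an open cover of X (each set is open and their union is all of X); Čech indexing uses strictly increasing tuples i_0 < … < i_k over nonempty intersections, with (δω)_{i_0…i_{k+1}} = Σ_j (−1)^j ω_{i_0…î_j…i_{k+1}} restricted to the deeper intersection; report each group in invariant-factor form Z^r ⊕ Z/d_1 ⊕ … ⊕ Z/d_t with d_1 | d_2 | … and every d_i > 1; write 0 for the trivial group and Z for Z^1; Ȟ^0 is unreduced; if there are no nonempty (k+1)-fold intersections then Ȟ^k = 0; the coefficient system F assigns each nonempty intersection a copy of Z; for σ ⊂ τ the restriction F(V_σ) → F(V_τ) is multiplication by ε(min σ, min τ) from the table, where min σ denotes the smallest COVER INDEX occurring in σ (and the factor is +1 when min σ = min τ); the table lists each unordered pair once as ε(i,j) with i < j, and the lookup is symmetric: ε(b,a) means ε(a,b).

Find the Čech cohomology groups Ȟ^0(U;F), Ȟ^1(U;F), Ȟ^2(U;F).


nerve simplices:
  V12={a,g} V15={x,z} V23={u,w,f} V34={y} V45={v,e}
C dims 5,5; δ0: rk 5, SNF 1^4·2
degree 0: 5−5−0 = 0 → Ȟ^0 ≅ 0
degree 1: 5−0−5 = 0 plus torsion [2] → Ȟ^1 ≅ Z/2
degree 2: 0−0−0 = 0 → Ȟ^2 ≅ 0

Ȟ^0 ≅ 0,  Ȟ^1 ≅ Z/2,  Ȟ^2 ≅ 0


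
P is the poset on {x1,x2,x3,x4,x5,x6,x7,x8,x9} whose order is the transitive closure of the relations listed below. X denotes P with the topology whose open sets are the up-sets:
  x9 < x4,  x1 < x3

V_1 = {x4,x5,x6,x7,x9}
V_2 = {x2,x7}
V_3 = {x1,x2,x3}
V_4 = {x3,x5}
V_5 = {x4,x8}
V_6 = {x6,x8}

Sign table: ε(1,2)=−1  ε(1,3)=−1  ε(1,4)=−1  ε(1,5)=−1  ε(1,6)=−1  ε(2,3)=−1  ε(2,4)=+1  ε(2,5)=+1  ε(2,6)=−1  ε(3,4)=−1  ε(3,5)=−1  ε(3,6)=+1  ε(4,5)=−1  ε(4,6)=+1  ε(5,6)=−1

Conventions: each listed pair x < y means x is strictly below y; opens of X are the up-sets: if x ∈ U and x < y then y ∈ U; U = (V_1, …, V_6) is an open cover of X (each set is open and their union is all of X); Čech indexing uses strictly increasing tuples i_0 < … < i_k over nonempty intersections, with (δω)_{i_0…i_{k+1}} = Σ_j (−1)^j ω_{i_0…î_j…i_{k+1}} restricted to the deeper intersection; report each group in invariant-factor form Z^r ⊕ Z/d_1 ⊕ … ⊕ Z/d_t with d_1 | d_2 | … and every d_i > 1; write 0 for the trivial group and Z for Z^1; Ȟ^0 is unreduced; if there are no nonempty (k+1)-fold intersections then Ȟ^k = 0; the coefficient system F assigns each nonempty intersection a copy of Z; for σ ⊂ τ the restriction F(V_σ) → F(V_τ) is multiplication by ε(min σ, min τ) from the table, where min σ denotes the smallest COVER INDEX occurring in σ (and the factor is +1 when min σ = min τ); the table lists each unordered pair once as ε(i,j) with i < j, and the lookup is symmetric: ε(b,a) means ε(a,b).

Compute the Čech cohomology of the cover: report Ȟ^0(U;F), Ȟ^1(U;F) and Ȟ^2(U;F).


intersection data:
  V12={x7} V14={x5} V15={x4} V16={x6} V23={x2} V34={x3} V56={x8}
C dims 6,7; δ0: rk 6, SNF 1^5·2
Ȟ^0 = (6 − 6) − 0 = 0, so Ȟ^0 ≅ 0
Ȟ^1 = (7 − 0) − 6 = 1 plus torsion [2], so Ȟ^1 ≅ Z ⊕ Z/2
Ȟ^2 = (0 − 0) − 0 = 0, so Ȟ^2 ≅ 0

Ȟ^0 ≅ 0, Ȟ^1 ≅ Z ⊕ Z/2, Ȟ^2 ≅ 0


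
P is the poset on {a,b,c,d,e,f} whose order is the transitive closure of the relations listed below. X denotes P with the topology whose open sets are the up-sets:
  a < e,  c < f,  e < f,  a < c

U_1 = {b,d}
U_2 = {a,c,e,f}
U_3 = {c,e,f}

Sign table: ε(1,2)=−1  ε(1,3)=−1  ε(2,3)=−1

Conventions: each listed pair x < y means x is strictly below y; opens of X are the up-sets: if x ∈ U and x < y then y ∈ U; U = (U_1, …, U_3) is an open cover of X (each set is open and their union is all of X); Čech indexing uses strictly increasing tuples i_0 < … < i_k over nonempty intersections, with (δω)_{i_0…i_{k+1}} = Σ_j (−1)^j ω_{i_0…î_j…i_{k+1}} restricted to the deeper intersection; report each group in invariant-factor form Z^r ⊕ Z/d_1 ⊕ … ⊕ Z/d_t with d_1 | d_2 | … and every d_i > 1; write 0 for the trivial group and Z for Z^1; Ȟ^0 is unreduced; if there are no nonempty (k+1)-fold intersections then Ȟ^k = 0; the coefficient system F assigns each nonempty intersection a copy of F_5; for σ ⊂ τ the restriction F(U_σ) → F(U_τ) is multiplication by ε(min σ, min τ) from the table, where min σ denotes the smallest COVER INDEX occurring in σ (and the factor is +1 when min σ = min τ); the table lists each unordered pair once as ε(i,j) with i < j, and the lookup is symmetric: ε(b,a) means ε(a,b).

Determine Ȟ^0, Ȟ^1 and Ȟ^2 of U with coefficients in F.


nerve simplices:
  U23={c,e,f}
C dims 3,1; δ0: rk_F5 1
degree 0: 3−1−0 = 2 → Ȟ^0 ≅ Z/5 ⊕ Z/5
degree 1: 1−0−1 = 0 → Ȟ^1 ≅ 0
degree 2: 0−0−0 = 0 → Ȟ^2 ≅ 0

Ȟ^0 ≅ Z/5 ⊕ Z/5; Ȟ^1 ≅ 0; Ȟ^2 ≅ 0


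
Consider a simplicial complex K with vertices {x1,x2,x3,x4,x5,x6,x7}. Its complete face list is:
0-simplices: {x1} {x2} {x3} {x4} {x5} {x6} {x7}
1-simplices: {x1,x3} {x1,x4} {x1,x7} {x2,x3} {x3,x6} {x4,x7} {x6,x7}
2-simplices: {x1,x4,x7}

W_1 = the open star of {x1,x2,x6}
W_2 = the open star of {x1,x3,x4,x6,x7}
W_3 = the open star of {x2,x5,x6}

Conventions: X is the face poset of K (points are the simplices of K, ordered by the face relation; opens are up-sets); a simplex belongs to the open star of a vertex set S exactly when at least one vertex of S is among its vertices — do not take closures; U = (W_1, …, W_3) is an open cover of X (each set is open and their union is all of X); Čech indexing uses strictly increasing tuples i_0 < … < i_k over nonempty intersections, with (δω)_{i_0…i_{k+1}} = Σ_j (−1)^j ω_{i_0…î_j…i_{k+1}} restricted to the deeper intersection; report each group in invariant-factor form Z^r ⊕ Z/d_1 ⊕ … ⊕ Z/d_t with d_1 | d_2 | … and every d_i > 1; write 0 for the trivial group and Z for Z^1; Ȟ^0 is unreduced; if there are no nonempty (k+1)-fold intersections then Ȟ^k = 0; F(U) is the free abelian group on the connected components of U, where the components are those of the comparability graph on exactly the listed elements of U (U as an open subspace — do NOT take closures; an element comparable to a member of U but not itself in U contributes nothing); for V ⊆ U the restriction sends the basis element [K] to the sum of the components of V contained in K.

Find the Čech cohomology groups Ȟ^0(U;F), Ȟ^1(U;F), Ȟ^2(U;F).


Ȟ^0(U;F) ≅ Z^2; Ȟ^1(U;F) ≅ 0; Ȟ^2(U;F) ≅ 0

nerve of the cover:
  W1={{x1},{x2},{x6},{x1,x3},{x1,x4},{x1,x7},{x2,x3},{x3,x6},{x6,x7},{x1,x4,x7}} W2={{x1},{x3},{x4},{x6},{x7},{x1,x3},{x1,x4},{x1,x7},{x2,x3},{x3,x6},{x4,x7},{x6,x7},{x1,x4,x7}} W3={{x2},{x5},{x6},{x2,x3},{x3,x6},{x6,x7}}
  W12={{x1},{x6},{x1,x3},{x1,x4},{x1,x7},{x2,x3},{x3,x6},{x6,x7},{x1,x4,x7}} W13={{x2},{x6},{x2,x3},{x3,x6},{x6,x7}} W23={{x6},{x2,x3},{x3,x6},{x6,x7}}
  W123={{x6},{x2,x3},{x3,x6},{x6,x7}}
components per intersection:
  W1: {{x1},{x1,x3},{x1,x4},{x1,x7},{x1,x4,x7}} {{x2},{x2,x3}} {{x6},{x3,x6},{x6,x7}}
  W2: {{x1},{x3},{x4},{x6},{x7},{x1,x3},{x1,x4},{x1,x7},{x2,x3},{x3,x6},{x4,x7},{x6,x7},{x1,x4,x7}}
  W3: {{x2},{x2,x3}} {{x5}} {{x6},{x3,x6},{x6,x7}}
  W12: {{x1},{x1,x3},{x1,x4},{x1,x7},{x1,x4,x7}} {{x6},{x3,x6},{x6,x7}} {{x2,x3}}
  W13: {{x2},{x2,x3}} {{x6},{x3,x6},{x6,x7}}
  W23: {{x6},{x3,x6},{x6,x7}} {{x2,x3}}
  W123: {{x6},{x3,x6},{x6,x7}} {{x2,x3}}
C dims 7,7,2; δ0: rk 5, SNF 1^5; δ1: rk 2, SNF 1^2
Ȟ^0 = (7 − 5) − 0 = 2, so Ȟ^0 ≅ Z^2
Ȟ^1 = (7 − 2) − 5 = 0, so Ȟ^1 ≅ 0
Ȟ^2 = (2 − 0) − 2 = 0, so Ȟ^2 ≅ 0


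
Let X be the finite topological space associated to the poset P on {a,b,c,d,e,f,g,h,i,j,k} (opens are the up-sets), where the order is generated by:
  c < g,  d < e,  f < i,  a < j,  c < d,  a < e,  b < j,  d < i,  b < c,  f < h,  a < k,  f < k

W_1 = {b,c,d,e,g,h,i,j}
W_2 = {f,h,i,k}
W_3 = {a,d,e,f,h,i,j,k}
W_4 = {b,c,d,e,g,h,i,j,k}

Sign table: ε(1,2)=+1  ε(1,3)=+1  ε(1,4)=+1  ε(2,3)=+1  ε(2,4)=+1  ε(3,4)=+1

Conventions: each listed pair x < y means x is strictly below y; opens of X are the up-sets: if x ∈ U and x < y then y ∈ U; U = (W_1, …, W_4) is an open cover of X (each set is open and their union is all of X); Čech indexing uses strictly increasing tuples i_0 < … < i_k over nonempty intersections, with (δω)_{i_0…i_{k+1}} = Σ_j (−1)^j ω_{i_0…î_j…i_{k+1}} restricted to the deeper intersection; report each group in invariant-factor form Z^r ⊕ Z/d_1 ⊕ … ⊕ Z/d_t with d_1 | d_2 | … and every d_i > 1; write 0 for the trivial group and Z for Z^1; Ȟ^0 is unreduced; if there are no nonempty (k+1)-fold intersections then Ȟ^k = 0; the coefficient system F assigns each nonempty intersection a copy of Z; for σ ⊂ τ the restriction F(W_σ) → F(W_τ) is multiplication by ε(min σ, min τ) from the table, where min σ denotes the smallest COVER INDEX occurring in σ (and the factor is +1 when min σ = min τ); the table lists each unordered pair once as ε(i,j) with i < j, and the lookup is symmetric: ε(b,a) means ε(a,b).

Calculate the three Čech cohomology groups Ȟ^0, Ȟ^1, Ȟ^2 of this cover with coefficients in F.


intersection data:
  W12={h,i} W13={d,e,h,i,j} W14={b,c,d,e,g,h,i,j} W23={f,h,i,k} W24={h,i,k} W34={d,e,h,i,j,k}
  W123={h,i} W124={h,i} W134={d,e,h,i,j} W234={h,i,k}
  W1234={h,i}
C dims 4,6,4,1; δ0: rk 3, SNF 1^3; δ1: rk 3, SNF 1^3; δ2: rk 1, SNF 1^1
Ȟ^0 = (4 − 3) − 0 = 1, so Ȟ^0 ≅ Z
Ȟ^1 = (6 − 3) − 3 = 0, so Ȟ^1 ≅ 0
Ȟ^2 = (4 − 1) − 3 = 0, so Ȟ^2 ≅ 0

Ȟ^0(U;F) ≅ Z; Ȟ^1(U;F) ≅ 0; Ȟ^2(U;F) ≅ 0


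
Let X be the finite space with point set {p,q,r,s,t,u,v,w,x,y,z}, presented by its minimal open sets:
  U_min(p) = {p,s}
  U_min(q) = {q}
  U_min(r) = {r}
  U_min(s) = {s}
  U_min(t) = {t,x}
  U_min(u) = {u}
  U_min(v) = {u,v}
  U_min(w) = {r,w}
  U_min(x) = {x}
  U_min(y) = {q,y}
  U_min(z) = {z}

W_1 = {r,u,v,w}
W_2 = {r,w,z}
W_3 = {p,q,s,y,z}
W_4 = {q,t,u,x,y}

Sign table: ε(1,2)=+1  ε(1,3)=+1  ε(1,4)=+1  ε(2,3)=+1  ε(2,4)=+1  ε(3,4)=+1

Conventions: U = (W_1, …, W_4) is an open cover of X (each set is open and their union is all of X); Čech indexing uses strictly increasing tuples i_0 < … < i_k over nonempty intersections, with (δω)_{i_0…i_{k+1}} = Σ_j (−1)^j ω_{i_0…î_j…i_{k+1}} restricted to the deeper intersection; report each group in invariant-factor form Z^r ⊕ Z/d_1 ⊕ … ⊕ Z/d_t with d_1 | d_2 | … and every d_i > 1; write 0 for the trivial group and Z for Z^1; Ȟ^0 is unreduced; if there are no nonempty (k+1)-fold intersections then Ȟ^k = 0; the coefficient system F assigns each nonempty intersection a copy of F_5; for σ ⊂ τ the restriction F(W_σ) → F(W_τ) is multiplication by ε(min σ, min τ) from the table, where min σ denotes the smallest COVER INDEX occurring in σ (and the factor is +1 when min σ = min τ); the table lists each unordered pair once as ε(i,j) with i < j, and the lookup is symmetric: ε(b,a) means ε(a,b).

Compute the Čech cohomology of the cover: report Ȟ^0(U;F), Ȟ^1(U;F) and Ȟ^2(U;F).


Ȟ^0(U;F) ≅ Z/5; Ȟ^1(U;F) ≅ Z/5; Ȟ^2(U;F) ≅ 0

nerve simplices:
  W12={r,w} W14={u} W23={z} W34={q,y}
C dims 4,4; δ0: rk_F5 3
degree 0: 4−3−0 = 1 → Ȟ^0 ≅ Z/5
degree 1: 4−0−3 = 1 → Ȟ^1 ≅ Z/5
degree 2: 0−0−0 = 0 → Ȟ^2 ≅ 0


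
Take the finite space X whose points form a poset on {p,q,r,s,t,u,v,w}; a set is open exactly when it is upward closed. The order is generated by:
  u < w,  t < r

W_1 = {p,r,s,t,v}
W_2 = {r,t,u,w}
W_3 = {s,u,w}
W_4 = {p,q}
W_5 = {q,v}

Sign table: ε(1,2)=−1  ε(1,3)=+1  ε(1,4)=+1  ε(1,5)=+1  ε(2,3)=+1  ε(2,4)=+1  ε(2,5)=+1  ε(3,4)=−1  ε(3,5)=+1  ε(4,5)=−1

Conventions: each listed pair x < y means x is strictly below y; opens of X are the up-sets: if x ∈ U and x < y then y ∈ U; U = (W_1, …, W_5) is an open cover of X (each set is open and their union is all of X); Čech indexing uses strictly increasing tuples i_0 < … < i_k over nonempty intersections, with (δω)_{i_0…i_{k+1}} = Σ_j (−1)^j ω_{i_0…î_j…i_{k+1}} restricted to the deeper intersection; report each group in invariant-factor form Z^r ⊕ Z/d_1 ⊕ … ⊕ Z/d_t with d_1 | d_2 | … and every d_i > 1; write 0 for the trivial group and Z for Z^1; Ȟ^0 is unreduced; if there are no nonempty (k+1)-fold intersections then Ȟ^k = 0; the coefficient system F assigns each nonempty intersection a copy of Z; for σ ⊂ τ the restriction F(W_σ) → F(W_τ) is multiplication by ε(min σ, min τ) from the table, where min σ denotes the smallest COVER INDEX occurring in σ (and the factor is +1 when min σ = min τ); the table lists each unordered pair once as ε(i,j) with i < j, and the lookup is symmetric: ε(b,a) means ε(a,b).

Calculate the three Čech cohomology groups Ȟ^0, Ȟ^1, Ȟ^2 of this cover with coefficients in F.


nonempty intersections:
  W12={r,t} W13={s} W14={p} W15={v} W23={u,w} W45={q}
C dims 5,6; δ0: rk 5, SNF 1^4·2
Ȟ^0: (5−5)−0=0 ⇒ 0
Ȟ^1: (6−0)−5=1 plus torsion [2] ⇒ Z ⊕ Z/2
Ȟ^2: (0−0)−0=0 ⇒ 0

Ȟ^0(U;F) ≅ 0, Ȟ^1(U;F) ≅ Z ⊕ Z/2, Ȟ^2(U;F) ≅ 0


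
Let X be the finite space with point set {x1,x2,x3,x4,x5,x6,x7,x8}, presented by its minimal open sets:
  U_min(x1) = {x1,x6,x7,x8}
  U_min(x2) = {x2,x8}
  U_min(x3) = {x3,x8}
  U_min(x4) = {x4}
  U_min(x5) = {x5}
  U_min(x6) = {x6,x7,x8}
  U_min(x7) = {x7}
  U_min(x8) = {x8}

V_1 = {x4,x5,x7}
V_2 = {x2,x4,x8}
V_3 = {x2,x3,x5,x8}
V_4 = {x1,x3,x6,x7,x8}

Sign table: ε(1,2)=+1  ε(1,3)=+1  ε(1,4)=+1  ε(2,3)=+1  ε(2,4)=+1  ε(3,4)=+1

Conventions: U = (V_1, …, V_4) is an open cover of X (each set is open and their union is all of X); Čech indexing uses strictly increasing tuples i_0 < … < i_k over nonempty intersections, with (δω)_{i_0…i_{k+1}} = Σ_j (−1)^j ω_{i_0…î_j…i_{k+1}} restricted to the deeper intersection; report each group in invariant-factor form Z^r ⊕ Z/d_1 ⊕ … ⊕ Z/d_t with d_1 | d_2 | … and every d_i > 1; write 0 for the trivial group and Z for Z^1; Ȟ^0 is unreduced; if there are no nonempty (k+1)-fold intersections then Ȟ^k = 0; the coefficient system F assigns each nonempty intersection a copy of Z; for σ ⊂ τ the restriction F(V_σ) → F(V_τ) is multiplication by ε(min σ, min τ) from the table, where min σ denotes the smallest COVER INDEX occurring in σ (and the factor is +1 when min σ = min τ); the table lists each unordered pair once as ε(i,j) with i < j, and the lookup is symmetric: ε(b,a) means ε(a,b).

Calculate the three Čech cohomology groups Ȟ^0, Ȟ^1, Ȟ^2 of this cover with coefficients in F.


intersection data:
  V12={x4} V13={x5} V14={x7} V23={x2,x8} V24={x8} V34={x3,x8}
  V234={x8}
C dims 4,6,1; δ0: rk 3, SNF 1^3; δ1: rk 1, SNF 1^1
Ȟ^0 = (4 − 3) − 0 = 1, so Ȟ^0 ≅ Z
Ȟ^1 = (6 − 1) − 3 = 2, so Ȟ^1 ≅ Z^2
Ȟ^2 = (1 − 0) − 1 = 0, so Ȟ^2 ≅ 0

Ȟ^0 ≅ Z; Ȟ^1 ≅ Z^2; Ȟ^2 ≅ 0


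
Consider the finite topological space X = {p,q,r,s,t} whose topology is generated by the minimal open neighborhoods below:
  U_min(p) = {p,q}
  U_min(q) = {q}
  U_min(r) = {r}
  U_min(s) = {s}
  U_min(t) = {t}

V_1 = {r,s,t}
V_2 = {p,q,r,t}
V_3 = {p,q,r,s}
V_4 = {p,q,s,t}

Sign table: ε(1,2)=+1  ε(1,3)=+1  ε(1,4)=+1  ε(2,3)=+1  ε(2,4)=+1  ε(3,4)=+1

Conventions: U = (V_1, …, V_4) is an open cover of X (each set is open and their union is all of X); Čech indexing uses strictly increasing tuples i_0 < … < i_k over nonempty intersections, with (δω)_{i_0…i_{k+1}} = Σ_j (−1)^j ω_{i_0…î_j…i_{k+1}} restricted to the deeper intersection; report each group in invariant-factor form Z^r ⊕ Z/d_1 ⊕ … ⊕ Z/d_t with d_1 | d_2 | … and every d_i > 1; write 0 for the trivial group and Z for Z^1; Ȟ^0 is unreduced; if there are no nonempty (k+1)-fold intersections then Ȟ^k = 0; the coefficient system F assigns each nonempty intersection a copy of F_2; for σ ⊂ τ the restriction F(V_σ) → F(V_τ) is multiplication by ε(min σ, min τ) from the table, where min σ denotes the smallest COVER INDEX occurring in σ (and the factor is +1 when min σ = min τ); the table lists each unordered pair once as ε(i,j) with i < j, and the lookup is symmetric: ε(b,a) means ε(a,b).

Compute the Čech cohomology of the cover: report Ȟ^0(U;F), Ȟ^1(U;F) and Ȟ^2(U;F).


Ȟ^0 ≅ Z/2; Ȟ^1 ≅ 0; Ȟ^2 ≅ Z/2

cover nerve:
  V12={r,t} V13={r,s} V14={s,t} V23={p,q,r} V24={p,q,t} V34={p,q,s}
  V123={r} V124={t} V134={s} V234={p,q}
C dims 4,6,4; δ0: rk_F2 3; δ1: rk_F2 3
Ȟ^0: (4−3)−0=1 ⇒ Z/2
Ȟ^1: (6−3)−3=0 ⇒ 0
Ȟ^2: (4−0)−3=1 ⇒ Z/2


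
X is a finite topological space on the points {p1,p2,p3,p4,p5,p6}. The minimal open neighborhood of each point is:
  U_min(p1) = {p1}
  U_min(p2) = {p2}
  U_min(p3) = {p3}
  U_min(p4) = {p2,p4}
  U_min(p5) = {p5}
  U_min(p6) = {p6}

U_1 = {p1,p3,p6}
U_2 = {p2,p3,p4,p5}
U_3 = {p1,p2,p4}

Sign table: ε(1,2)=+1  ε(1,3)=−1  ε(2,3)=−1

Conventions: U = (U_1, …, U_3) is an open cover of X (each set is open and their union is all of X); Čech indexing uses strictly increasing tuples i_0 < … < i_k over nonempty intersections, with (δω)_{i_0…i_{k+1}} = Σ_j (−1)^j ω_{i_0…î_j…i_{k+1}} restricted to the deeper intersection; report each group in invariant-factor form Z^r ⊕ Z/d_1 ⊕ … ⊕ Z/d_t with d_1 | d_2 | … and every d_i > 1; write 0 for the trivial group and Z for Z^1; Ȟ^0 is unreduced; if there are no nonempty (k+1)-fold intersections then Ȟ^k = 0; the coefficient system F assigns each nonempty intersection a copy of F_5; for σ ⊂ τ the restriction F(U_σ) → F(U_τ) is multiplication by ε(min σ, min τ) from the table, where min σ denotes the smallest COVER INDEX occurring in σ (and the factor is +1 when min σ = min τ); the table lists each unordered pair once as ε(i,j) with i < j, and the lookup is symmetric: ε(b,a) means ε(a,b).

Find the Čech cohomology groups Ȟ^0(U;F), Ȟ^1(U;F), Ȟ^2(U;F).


cover nerve:
  U12={p3} U13={p1} U23={p2,p4}
C dims 3,3; δ0: rk_F5 2
Ȟ^0: (3−2)−0=1 ⇒ Z/5
Ȟ^1: (3−0)−2=1 ⇒ Z/5
Ȟ^2: (0−0)−0=0 ⇒ 0

Ȟ^0 = Z/5, Ȟ^1 = Z/5, Ȟ^2 = 0


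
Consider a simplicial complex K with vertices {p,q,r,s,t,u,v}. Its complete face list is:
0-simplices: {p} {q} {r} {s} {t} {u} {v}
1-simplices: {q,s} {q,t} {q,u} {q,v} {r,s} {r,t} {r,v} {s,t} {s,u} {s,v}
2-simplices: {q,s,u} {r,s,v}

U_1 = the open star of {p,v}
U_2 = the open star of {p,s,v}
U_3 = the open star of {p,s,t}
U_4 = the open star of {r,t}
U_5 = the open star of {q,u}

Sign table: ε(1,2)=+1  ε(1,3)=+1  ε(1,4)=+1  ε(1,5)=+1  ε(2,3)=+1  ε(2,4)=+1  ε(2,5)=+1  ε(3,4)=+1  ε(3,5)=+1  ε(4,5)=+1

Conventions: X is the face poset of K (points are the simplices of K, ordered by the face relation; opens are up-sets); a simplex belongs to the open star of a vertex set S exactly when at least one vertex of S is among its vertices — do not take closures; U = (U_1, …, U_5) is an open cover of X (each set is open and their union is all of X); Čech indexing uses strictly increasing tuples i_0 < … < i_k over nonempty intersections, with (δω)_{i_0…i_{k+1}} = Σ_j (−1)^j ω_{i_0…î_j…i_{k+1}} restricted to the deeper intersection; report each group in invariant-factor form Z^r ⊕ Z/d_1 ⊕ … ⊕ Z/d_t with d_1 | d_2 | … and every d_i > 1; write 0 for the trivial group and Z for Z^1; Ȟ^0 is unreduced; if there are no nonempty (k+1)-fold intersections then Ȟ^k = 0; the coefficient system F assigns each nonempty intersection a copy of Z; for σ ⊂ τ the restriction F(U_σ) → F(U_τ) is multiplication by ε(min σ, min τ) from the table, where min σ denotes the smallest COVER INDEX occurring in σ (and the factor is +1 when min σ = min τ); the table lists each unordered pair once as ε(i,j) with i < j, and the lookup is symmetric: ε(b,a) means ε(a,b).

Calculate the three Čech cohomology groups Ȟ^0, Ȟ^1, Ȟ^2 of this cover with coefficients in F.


Ȟ^0 = Z,  Ȟ^1 = 0,  Ȟ^2 = 0

nonempty overlaps:
  U1={{p},{v},{q,v},{r,v},{s,v},{r,s,v}} U2={{p},{s},{v},{q,s},{q,v},{r,s},{r,v},{s,t},{s,u},{s,v},{q,s,u},{r,s,v}} U3={{p},{s},{t},{q,s},{q,t},{r,s},{r,t},{s,t},{s,u},{s,v},{q,s,u},{r,s,v}} U4={{r},{t},{q,t},{r,s},{r,t},{r,v},{s,t},{r,s,v}} U5={{q},{u},{q,s},{q,t},{q,u},{q,v},{s,u},{q,s,u}}
  U12={{p},{v},{q,v},{r,v},{s,v},{r,s,v}} U13={{p},{s,v},{r,s,v}} U14={{r,v},{r,s,v}} U15={{q,v}} U23={{p},{s},{q,s},{r,s},{s,t},{s,u},{s,v},{q,s,u},{r,s,v}} U24={{r,s},{r,v},{s,t},{r,s,v}} U25={{q,s},{q,v},{s,u},{q,s,u}} U34={{t},{q,t},{r,s},{r,t},{s,t},{r,s,v}} U35={{q,s},{q,t},{s,u},{q,s,u}} U45={{q,t}}
  U123={{p},{s,v},{r,s,v}} U124={{r,v},{r,s,v}} U125={{q,v}} U134={{r,s,v}} U234={{r,s},{s,t},{r,s,v}} U235={{q,s},{s,u},{q,s,u}} U345={{q,t}}
  U1234={{r,s,v}}
C dims 5,10,7,1; δ0: rk 4, SNF 1^4; δ1: rk 6, SNF 1^6; δ2: rk 1, SNF 1^1
degree 0: 5−4−0 = 1 → Ȟ^0 ≅ Z
degree 1: 10−6−4 = 0 → Ȟ^1 ≅ 0
degree 2: 7−1−6 = 0 → Ȟ^2 ≅ 0


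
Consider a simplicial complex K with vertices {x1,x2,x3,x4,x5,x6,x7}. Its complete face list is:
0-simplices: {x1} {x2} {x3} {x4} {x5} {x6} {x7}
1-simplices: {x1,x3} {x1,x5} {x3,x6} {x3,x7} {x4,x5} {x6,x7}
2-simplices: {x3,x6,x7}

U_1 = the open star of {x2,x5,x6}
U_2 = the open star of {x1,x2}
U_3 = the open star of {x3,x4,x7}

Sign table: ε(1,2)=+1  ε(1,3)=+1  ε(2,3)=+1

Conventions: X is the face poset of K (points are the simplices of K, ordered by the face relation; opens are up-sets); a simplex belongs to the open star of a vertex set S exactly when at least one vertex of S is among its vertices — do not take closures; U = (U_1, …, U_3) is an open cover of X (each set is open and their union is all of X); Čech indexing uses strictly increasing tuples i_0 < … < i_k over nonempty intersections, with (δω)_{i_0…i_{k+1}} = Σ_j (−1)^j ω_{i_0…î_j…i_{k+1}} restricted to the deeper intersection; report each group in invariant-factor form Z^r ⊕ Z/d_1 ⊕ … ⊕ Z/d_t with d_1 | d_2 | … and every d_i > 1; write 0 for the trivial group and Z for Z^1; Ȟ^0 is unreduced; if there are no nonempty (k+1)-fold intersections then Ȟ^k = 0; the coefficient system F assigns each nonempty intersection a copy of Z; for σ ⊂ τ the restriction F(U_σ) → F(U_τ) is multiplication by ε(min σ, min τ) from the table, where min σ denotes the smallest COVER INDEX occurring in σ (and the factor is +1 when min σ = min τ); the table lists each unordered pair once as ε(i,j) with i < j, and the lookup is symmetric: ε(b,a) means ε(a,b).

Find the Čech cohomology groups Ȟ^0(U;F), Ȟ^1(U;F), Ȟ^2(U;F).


nonempty intersections:
  U1={{x2},{x5},{x6},{x1,x5},{x3,x6},{x4,x5},{x6,x7},{x3,x6,x7}} U2={{x1},{x2},{x1,x3},{x1,x5}} U3={{x3},{x4},{x7},{x1,x3},{x3,x6},{x3,x7},{x4,x5},{x6,x7},{x3,x6,x7}}
  U12={{x2},{x1,x5}} U13={{x3,x6},{x4,x5},{x6,x7},{x3,x6,x7}} U23={{x1,x3}}
C dims 3,3; δ0: rk 2, SNF 1^2
Ȟ^0: (3−2)−0=1 ⇒ Z
Ȟ^1: (3−0)−2=1 ⇒ Z
Ȟ^2: (0−0)−0=0 ⇒ 0

Ȟ^0 ≅ Z,  Ȟ^1 ≅ Z,  Ȟ^2 ≅ 0


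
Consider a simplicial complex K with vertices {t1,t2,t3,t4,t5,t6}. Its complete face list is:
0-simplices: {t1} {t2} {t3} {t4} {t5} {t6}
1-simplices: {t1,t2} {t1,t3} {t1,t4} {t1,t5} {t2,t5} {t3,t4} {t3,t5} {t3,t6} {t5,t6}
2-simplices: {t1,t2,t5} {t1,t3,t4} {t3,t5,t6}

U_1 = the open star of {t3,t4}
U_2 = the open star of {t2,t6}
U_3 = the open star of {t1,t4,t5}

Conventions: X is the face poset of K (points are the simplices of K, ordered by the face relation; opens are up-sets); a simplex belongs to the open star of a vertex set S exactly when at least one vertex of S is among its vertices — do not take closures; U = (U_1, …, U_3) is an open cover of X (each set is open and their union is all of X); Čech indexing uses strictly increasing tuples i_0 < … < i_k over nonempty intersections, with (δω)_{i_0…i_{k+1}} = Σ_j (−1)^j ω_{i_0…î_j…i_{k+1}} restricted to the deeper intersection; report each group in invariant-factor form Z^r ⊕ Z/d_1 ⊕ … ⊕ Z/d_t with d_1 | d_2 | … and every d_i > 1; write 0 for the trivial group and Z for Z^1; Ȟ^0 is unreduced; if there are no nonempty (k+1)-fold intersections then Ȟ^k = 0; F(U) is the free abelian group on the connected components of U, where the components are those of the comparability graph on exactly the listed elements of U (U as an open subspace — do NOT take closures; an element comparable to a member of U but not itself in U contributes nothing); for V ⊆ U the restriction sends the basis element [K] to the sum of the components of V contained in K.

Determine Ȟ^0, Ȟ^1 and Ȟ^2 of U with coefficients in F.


nonempty intersections:
  U1={{t3},{t4},{t1,t3},{t1,t4},{t3,t4},{t3,t5},{t3,t6},{t1,t3,t4},{t3,t5,t6}} U2={{t2},{t6},{t1,t2},{t2,t5},{t3,t6},{t5,t6},{t1,t2,t5},{t3,t5,t6}} U3={{t1},{t4},{t5},{t1,t2},{t1,t3},{t1,t4},{t1,t5},{t2,t5},{t3,t4},{t3,t5},{t5,t6},{t1,t2,t5},{t1,t3,t4},{t3,t5,t6}}
  U12={{t3,t6},{t3,t5,t6}} U13={{t4},{t1,t3},{t1,t4},{t3,t4},{t3,t5},{t1,t3,t4},{t3,t5,t6}} U23={{t1,t2},{t2,t5},{t5,t6},{t1,t2,t5},{t3,t5,t6}}
  U123={{t3,t5,t6}}
components per intersection:
  U1: {{t3},{t4},{t1,t3},{t1,t4},{t3,t4},{t3,t5},{t3,t6},{t1,t3,t4},{t3,t5,t6}}
  U2: {{t2},{t1,t2},{t2,t5},{t1,t2,t5}} {{t6},{t3,t6},{t5,t6},{t3,t5,t6}}
  U3: {{t1},{t4},{t5},{t1,t2},{t1,t3},{t1,t4},{t1,t5},{t2,t5},{t3,t4},{t3,t5},{t5,t6},{t1,t2,t5},{t1,t3,t4},{t3,t5,t6}}
  U12: {{t3,t6},{t3,t5,t6}}
  U13: {{t4},{t1,t3},{t1,t4},{t3,t4},{t1,t3,t4}} {{t3,t5},{t3,t5,t6}}
  U23: {{t1,t2},{t2,t5},{t1,t2,t5}} {{t5,t6},{t3,t5,t6}}
  U123: {{t3,t5,t6}}
C dims 4,5,1; δ0: rk 3, SNF 1^3; δ1: rk 1, SNF 1^1
Ȟ^0: (4−3)−0=1 ⇒ Z
Ȟ^1: (5−1)−3=1 ⇒ Z
Ȟ^2: (1−0)−1=0 ⇒ 0

Ȟ^0 ≅ Z; Ȟ^1 ≅ Z; Ȟ^2 ≅ 0


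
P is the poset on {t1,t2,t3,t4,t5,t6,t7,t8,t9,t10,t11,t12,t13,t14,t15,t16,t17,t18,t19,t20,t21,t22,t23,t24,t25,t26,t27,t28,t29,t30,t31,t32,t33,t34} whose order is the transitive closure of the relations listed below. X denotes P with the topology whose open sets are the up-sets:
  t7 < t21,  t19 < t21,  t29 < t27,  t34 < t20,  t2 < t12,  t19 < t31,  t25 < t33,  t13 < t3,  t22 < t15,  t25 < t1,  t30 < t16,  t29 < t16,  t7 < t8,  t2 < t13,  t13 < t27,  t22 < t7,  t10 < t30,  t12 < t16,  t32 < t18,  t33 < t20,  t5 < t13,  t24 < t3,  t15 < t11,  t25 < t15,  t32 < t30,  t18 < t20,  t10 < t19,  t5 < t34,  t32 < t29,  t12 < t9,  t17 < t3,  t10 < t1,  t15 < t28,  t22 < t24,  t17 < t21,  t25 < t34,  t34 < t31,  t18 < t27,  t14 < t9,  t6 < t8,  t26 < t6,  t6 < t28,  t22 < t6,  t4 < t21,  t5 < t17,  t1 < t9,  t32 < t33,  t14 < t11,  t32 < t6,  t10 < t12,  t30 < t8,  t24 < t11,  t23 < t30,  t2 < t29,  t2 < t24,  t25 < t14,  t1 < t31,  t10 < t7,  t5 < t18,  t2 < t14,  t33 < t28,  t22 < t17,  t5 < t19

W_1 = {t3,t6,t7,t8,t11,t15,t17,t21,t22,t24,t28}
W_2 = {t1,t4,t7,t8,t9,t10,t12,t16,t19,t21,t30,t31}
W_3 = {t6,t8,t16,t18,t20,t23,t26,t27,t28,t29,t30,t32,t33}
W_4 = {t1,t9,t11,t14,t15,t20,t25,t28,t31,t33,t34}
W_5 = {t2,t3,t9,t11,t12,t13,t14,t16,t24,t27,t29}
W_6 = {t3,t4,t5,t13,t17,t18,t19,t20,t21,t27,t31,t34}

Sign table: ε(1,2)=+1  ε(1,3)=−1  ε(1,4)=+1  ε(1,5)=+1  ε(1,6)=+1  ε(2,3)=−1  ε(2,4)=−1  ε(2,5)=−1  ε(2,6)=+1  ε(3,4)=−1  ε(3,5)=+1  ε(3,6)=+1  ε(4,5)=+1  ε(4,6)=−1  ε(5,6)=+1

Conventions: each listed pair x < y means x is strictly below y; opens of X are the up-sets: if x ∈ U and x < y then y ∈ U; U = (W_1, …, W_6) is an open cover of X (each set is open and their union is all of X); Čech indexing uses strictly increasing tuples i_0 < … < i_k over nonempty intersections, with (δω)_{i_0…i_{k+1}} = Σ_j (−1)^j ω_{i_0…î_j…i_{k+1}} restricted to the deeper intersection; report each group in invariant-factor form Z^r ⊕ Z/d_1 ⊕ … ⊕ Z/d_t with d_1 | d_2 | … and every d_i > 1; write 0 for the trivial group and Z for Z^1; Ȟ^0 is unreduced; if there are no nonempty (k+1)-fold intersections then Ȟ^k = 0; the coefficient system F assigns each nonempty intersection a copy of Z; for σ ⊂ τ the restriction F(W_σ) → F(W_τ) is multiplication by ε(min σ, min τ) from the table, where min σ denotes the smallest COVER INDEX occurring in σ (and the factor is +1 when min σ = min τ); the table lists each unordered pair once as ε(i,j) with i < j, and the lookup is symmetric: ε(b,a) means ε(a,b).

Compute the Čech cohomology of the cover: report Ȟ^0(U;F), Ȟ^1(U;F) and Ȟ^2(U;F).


nonempty intersections:
  W12={t7,t8,t21} W13={t6,t8,t28} W14={t11,t15,t28} W15={t3,t11,t24} W16={t3,t17,t21} W23={t8,t16,t30} W24={t1,t9,t31} W25={t9,t12,t16} W26={t4,t19,t21,t31} W34={t20,t28,t33} W35={t16,t27,t29} W36={t18,t20,t27} W45={t9,t11,t14} W46={t20,t31,t34} W56={t3,t13,t27}
  W123={t8} W126={t21} W134={t28} W145={t11} W156={t3} W235={t16} W245={t9} W246={t31} W346={t20} W356={t27}
C dims 6,15,10; δ0: rk 6, SNF 1^5·2; δ1: rk 9, SNF 1^9
Ȟ^0: (6−6)−0=0 ⇒ 0
Ȟ^1: (15−9)−6=0 plus torsion [2] ⇒ Z/2
Ȟ^2: (10−0)−9=1 ⇒ Z

Ȟ^0 = 0, Ȟ^1 = Z/2 and Ȟ^2 = Z


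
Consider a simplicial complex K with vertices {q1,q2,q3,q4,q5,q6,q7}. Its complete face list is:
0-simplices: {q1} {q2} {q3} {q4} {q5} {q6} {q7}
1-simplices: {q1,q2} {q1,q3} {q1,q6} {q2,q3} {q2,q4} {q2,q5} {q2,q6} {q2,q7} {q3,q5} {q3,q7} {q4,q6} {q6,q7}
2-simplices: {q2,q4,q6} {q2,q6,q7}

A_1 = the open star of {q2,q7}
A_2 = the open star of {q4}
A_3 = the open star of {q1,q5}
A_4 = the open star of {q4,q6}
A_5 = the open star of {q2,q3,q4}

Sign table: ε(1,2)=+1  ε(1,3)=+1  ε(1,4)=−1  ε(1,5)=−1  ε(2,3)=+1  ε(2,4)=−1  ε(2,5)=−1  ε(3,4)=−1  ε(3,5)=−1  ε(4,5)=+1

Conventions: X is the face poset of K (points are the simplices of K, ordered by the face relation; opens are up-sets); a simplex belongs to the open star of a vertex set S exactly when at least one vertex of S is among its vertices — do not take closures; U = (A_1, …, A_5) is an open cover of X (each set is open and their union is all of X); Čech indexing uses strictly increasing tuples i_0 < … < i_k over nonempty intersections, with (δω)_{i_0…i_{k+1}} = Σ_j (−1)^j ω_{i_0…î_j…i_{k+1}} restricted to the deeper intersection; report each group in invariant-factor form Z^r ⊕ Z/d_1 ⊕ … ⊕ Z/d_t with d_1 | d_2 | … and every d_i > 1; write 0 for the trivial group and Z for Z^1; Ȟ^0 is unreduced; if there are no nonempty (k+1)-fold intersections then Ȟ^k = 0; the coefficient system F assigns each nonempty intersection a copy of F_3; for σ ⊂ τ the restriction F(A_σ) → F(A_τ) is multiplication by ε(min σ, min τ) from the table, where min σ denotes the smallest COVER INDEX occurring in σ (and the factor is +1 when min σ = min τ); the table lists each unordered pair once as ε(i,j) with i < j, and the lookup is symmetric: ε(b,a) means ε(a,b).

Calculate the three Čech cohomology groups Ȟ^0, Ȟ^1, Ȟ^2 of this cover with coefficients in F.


intersection data:
  A1={{q2},{q7},{q1,q2},{q2,q3},{q2,q4},{q2,q5},{q2,q6},{q2,q7},{q3,q7},{q6,q7},{q2,q4,q6},{q2,q6,q7}} A2={{q4},{q2,q4},{q4,q6},{q2,q4,q6}} A3={{q1},{q5},{q1,q2},{q1,q3},{q1,q6},{q2,q5},{q3,q5}} A4={{q4},{q6},{q1,q6},{q2,q4},{q2,q6},{q4,q6},{q6,q7},{q2,q4,q6},{q2,q6,q7}} A5={{q2},{q3},{q4},{q1,q2},{q1,q3},{q2,q3},{q2,q4},{q2,q5},{q2,q6},{q2,q7},{q3,q5},{q3,q7},{q4,q6},{q2,q4,q6},{q2,q6,q7}}
  A12={{q2,q4},{q2,q4,q6}} A13={{q1,q2},{q2,q5}} A14={{q2,q4},{q2,q6},{q6,q7},{q2,q4,q6},{q2,q6,q7}} A15={{q2},{q1,q2},{q2,q3},{q2,q4},{q2,q5},{q2,q6},{q2,q7},{q3,q7},{q2,q4,q6},{q2,q6,q7}} A24={{q4},{q2,q4},{q4,q6},{q2,q4,q6}} A25={{q4},{q2,q4},{q4,q6},{q2,q4,q6}} A34={{q1,q6}} A35={{q1,q2},{q1,q3},{q2,q5},{q3,q5}} A45={{q4},{q2,q4},{q2,q6},{q4,q6},{q2,q4,q6},{q2,q6,q7}}
  A124={{q2,q4},{q2,q4,q6}} A125={{q2,q4},{q2,q4,q6}} A135={{q1,q2},{q2,q5}} A145={{q2,q4},{q2,q6},{q2,q4,q6},{q2,q6,q7}} A245={{q4},{q2,q4},{q4,q6},{q2,q4,q6}}
  A1245={{q2,q4},{q2,q4,q6}}
C dims 5,9,5,1; δ0: rk_F3 4; δ1: rk_F3 4; δ2: rk_F3 1
Ȟ^0 = (5 − 4) − 0 = 1, so Ȟ^0 ≅ Z/3
Ȟ^1 = (9 − 4) − 4 = 1, so Ȟ^1 ≅ Z/3
Ȟ^2 = (5 − 1) − 4 = 0, so Ȟ^2 ≅ 0

Ȟ^0(U;F) ≅ Z/3,  Ȟ^1(U;F) ≅ Z/3,  Ȟ^2(U;F) ≅ 0


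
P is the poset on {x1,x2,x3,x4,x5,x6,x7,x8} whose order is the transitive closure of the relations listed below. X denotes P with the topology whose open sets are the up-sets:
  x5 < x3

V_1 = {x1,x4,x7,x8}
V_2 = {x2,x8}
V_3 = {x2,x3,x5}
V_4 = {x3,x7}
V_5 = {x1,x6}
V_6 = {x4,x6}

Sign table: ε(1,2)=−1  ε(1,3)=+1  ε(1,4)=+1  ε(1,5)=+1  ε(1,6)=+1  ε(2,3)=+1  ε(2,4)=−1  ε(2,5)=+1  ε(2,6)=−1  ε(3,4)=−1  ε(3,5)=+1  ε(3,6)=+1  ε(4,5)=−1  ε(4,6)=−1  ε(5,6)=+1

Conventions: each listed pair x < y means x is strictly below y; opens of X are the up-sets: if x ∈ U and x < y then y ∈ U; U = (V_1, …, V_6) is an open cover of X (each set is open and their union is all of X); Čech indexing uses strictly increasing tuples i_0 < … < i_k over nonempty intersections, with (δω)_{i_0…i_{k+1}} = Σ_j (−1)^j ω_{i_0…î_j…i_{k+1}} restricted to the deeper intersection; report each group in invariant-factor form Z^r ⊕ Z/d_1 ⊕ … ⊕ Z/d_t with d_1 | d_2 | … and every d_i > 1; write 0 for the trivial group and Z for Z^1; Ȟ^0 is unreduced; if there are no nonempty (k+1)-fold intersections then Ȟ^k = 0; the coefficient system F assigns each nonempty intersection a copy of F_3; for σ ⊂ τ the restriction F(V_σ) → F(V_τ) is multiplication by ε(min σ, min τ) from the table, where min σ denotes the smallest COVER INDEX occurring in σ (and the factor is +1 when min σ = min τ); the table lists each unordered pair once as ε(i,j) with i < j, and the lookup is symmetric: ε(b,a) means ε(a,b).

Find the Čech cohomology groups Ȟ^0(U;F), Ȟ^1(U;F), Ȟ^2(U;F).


nerve simplices:
  V12={x8} V14={x7} V15={x1} V16={x4} V23={x2} V34={x3} V56={x6}
C dims 6,7; δ0: rk_F3 5
degree 0: 6−5−0 = 1 → Ȟ^0 ≅ Z/3
degree 1: 7−0−5 = 2 → Ȟ^1 ≅ Z/3 ⊕ Z/3
degree 2: 0−0−0 = 0 → Ȟ^2 ≅ 0

Ȟ^0(U;F) ≅ Z/3; Ȟ^1(U;F) ≅ Z/3 ⊕ Z/3; Ȟ^2(U;F) ≅ 0


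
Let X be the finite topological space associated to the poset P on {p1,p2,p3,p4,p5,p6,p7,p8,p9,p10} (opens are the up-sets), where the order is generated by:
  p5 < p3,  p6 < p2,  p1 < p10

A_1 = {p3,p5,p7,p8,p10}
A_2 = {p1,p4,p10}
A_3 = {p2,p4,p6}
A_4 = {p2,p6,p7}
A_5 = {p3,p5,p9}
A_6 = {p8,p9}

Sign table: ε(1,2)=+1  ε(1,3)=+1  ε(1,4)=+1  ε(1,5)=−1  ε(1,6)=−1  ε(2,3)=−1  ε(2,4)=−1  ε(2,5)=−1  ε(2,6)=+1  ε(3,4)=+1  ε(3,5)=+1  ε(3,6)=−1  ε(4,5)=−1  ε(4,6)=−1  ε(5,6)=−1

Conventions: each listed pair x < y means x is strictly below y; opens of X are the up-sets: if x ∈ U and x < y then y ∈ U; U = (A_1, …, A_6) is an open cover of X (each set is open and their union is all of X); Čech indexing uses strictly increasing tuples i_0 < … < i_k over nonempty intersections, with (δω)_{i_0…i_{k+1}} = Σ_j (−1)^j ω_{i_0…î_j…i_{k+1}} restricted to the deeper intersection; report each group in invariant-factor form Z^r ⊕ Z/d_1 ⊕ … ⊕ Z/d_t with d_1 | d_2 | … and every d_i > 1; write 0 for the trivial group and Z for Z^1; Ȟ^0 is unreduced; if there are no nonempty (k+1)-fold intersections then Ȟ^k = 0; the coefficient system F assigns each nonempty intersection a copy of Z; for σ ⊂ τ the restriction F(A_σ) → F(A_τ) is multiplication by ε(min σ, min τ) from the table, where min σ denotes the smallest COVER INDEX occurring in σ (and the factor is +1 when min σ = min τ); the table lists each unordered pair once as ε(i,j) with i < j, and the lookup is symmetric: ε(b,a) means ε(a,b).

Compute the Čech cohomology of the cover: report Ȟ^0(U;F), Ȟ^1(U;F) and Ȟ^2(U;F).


nonempty intersections:
  A12={p10} A14={p7} A15={p3,p5} A16={p8} A23={p4} A34={p2,p6} A56={p9}
C dims 6,7; δ0: rk 6, SNF 1^5·2
Ȟ^0: (6−6)−0=0 ⇒ 0
Ȟ^1: (7−0)−6=1 plus torsion [2] ⇒ Z ⊕ Z/2
Ȟ^2: (0−0)−0=0 ⇒ 0

Ȟ^0 = 0, Ȟ^1 = Z ⊕ Z/2 and Ȟ^2 = 0
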